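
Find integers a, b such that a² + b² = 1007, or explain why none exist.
Not possible

Factorization: 1007 = 19 × 53
By Fermat: n is sum of two squares iff every prime p ≡ 3 (mod 4) appears to even power.
Prime(s) ≡ 3 (mod 4) with odd exponent: [(19, 1)]
Therefore 1007 cannot be expressed as a² + b².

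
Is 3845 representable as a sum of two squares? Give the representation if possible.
1² + 62² (a=1, b=62)

Factorization: 3845 = 5 × 769
By Fermat: n is sum of two squares iff every prime p ≡ 3 (mod 4) appears to even power.
All primes ≡ 3 (mod 4) appear to even power.
Search a = 0, 1, 2, … for 3845 - a² a perfect square: first hit at a = 1: 3845 - 1 = 3844 = 62².
3845 = 1² + 62² = 1 + 3844 ✓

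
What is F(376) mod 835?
62

Matrix identity: Q^n = [[F_(n+1), F_n], [F_n, F_(n-1)]] with Q = [[1,1],[1,0]].
n = 376 = 101111000₂. Square-and-multiply, entries mod 835:
Q^1 = [[1,1],[1,0]]
Q^2 = (Q^1)² = [[2,1],[1,1]]
Q^5 = (Q^2)²·Q = [[8,5],[5,3]]
Q^11 = (Q^5)²·Q = [[144,89],[89,55]]
Q^23 = (Q^11)²·Q = [[443,267],[267,176]]
Q^47 = (Q^23)²·Q = [[281,338],[338,778]]
Q^94 = (Q^47)² = [[320,562],[562,593]]
Q^188 = (Q^94)² = [[744,416],[416,328]]
Q^376 = (Q^188)² = [[142,62],[62,80]]
F_376 mod 835 = Q^376[0][1] = 62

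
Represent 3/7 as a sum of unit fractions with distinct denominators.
1/3 + 1/11 + 1/231

Greedy algorithm:
3/7: ceiling(7/3) = 3, use 1/3
2/21: ceiling(21/2) = 11, use 1/11
1/231: ceiling(231/1) = 231, use 1/231
Result: 3/7 = 1/3 + 1/11 + 1/231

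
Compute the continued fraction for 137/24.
[5; 1, 2, 2, 3]

Euclidean algorithm steps:
137 = 5 × 24 + 17
24 = 1 × 17 + 7
17 = 2 × 7 + 3
7 = 2 × 3 + 1
3 = 3 × 1 + 0
Continued fraction: [5; 1, 2, 2, 3]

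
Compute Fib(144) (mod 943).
161

Matrix identity: Q^n = [[F_(n+1), F_n], [F_n, F_(n-1)]] with Q = [[1,1],[1,0]].
n = 144 = 10010000₂. Square-and-multiply, entries mod 943:
Q^1 = [[1,1],[1,0]]
Q^2 = (Q^1)² = [[2,1],[1,1]]
Q^4 = (Q^2)² = [[5,3],[3,2]]
Q^9 = (Q^4)²·Q = [[55,34],[34,21]]
Q^18 = (Q^9)² = [[409,698],[698,654]]
Q^36 = (Q^18)² = [[43,776],[776,210]]
Q^72 = (Q^36)² = [[505,184],[184,321]]
Q^144 = (Q^72)² = [[323,161],[161,162]]
F_144 mod 943 = Q^144[0][1] = 161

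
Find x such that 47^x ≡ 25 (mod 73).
14

Baby-step giant-step with step n = ⌈√73⌉ = 9.
Baby steps 47^j mod 73 (j:value) for j=0..8: 0:1, 1:47, 2:19, 3:17, 4:69, 5:31, 6:70, 7:5, 8:16.
Giant-step multiplier: 47^(-9) ≡ 47^(72-9) = 47^63 ≡ 10 (mod 73).
Giant steps γ_i = 25·10^i mod 73: γ_0=25, γ_1=31 (in table at j=5).
x = i·n + j = 1·9 + 5 = 14.
Check: 47^14 ≡ 25 (mod 73).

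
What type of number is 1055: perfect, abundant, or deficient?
deficient

Proper divisors of 1055: sum = 1 + 5 + 211 = 217
Since 217 < 1055, 1055 is deficient.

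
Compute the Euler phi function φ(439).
438

439 = 439
φ(n) = n × ∏(1 - 1/p) for each prime p dividing n
φ(439) = 439 × (1 - 1/439) = 438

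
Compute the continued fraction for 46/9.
[5; 9]

Euclidean algorithm steps:
46 = 5 × 9 + 1
9 = 9 × 1 + 0
Continued fraction: [5; 9]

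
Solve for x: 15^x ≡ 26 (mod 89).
65

Baby-step giant-step with step n = ⌈√89⌉ = 10.
Baby steps 15^j mod 89 (j:value) for j=0..9: 0:1, 1:15, 2:47, 3:82, 4:73, 5:27, 6:49, 7:23, 8:78, 9:13.
Giant-step multiplier: 15^(-10) ≡ 15^(88-10) = 15^78 ≡ 21 (mod 89).
Giant steps γ_i = 26·21^i mod 89: γ_0=26, γ_1=12, γ_2=74, γ_3=41, γ_4=60, γ_5=14, γ_6=27 (in table at j=5).
x = i·n + j = 6·10 + 5 = 65.
Check: 15^65 ≡ 26 (mod 89).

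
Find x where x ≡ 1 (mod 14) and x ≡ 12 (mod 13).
155

Using Chinese Remainder Theorem:
M = 14 × 13 = 182
M1 = 13, M2 = 14
y1 = 13^(-1) mod 14 = 13
y2 = 14^(-1) mod 13 = 1
x = (1×13×13 + 12×14×1) mod 182 = 155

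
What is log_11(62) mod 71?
57

Baby-step giant-step with step n = ⌈√71⌉ = 9.
Baby steps 11^j mod 71 (j:value) for j=0..8: 0:1, 1:11, 2:50, 3:53, 4:15, 5:23, 6:40, 7:14, 8:12.
Giant-step multiplier: 11^(-9) ≡ 11^(70-9) = 11^61 ≡ 7 (mod 71).
Giant steps γ_i = 62·7^i mod 71: γ_0=62, γ_1=8, γ_2=56, γ_3=37, γ_4=46, γ_5=38, γ_6=53 (in table at j=3).
x = i·n + j = 6·9 + 3 = 57.
Check: 11^57 ≡ 62 (mod 71).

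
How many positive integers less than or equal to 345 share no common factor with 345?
176

345 = 3 × 5 × 23
φ(n) = n × ∏(1 - 1/p) for each prime p dividing n
φ(345) = 345 × (1 - 1/3) × (1 - 1/5) × (1 - 1/23) = 176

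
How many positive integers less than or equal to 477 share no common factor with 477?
312

477 = 3^2 × 53
φ(n) = n × ∏(1 - 1/p) for each prime p dividing n
φ(477) = 477 × (1 - 1/3) × (1 - 1/53) = 312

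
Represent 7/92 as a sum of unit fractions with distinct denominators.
1/14 + 1/215 + 1/138460

Greedy algorithm:
7/92: ceiling(92/7) = 14, use 1/14
3/644: ceiling(644/3) = 215, use 1/215
1/138460: ceiling(138460/1) = 138460, use 1/138460
Result: 7/92 = 1/14 + 1/215 + 1/138460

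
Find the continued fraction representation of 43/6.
[7; 6]

Euclidean algorithm steps:
43 = 7 × 6 + 1
6 = 6 × 1 + 0
Continued fraction: [7; 6]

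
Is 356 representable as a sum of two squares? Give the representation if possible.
10² + 16² (a=10, b=16)

Factorization: 356 = 2^2 × 89
By Fermat: n is sum of two squares iff every prime p ≡ 3 (mod 4) appears to even power.
All primes ≡ 3 (mod 4) appear to even power.
Search a = 0, 1, 2, … for 356 - a² a perfect square: first hit at a = 10: 356 - 100 = 256 = 16².
356 = 10² + 16² = 100 + 256 ✓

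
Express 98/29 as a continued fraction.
[3; 2, 1, 1, 1, 3]

Euclidean algorithm steps:
98 = 3 × 29 + 11
29 = 2 × 11 + 7
11 = 1 × 7 + 4
7 = 1 × 4 + 3
4 = 1 × 3 + 1
3 = 3 × 1 + 0
Continued fraction: [3; 2, 1, 1, 1, 3]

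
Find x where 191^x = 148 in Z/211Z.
120

Baby-step giant-step with step n = ⌈√211⌉ = 15.
Baby steps 191^j mod 211 (j:value) for j=0..14: 0:1, 1:191, 2:189, 3:18, 4:62, 5:26, 6:113, 7:61, 8:46, 9:135, 10:43, 11:195, 12:109, 13:141, 14:134.
Giant-step multiplier: 191^(-15) ≡ 191^(210-15) = 191^195 ≡ 67 (mod 211).
Giant steps γ_i = 148·67^i mod 211: γ_0=148, γ_1=210, γ_2=144, γ_3=153, γ_4=123, γ_5=12, γ_6=171, γ_7=63, γ_8=1 (in table at j=0).
x = i·n + j = 8·15 + 0 = 120.
Check: 191^120 ≡ 148 (mod 211).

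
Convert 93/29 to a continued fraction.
[3; 4, 1, 5]

Euclidean algorithm steps:
93 = 3 × 29 + 6
29 = 4 × 6 + 5
6 = 1 × 5 + 1
5 = 5 × 1 + 0
Continued fraction: [3; 4, 1, 5]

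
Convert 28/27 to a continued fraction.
[1; 27]

Euclidean algorithm steps:
28 = 1 × 27 + 1
27 = 27 × 1 + 0
Continued fraction: [1; 27]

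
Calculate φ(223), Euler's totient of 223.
222

223 = 223
φ(n) = n × ∏(1 - 1/p) for each prime p dividing n
φ(223) = 223 × (1 - 1/223) = 222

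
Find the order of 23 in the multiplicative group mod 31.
10

31 is prime, so ord(23) divides φ(31) = 30.
Divisors of 30: 1, 2, 3, 5, 6, 10, 15, 30.
Repeated squaring: 23^1 ≡ 23, 23^2 ≡ 2, 23^4 ≡ 4, 23^8 ≡ 16, 23^16 ≡ 8 (mod 31).
Test 23^d mod 31 for each divisor d in increasing order:
23^1 ≡ 23
23^2 ≡ 2
23^3 = 23^2·23^1 ≡ 15
23^5 = 23^4·23^1 ≡ 30
23^6 = 23^4·23^2 ≡ 8
23^10 = 23^8·23^2 ≡ 1  ← first divisor giving 1
The order is 10.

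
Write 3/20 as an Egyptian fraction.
1/7 + 1/140

Greedy algorithm:
3/20: ceiling(20/3) = 7, use 1/7
1/140: ceiling(140/1) = 140, use 1/140
Result: 3/20 = 1/7 + 1/140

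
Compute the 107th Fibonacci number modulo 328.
233

Matrix identity: Q^n = [[F_(n+1), F_n], [F_n, F_(n-1)]] with Q = [[1,1],[1,0]].
n = 107 = 1101011₂. Square-and-multiply, entries mod 328:
Q^1 = [[1,1],[1,0]]
Q^3 = (Q^1)²·Q = [[3,2],[2,1]]
Q^6 = (Q^3)² = [[13,8],[8,5]]
Q^13 = (Q^6)²·Q = [[49,233],[233,144]]
Q^26 = (Q^13)² = [[274,33],[33,241]]
Q^53 = (Q^26)²·Q = [[8,69],[69,267]]
Q^107 = (Q^53)²·Q = [[184,233],[233,279]]
F_107 mod 328 = Q^107[0][1] = 233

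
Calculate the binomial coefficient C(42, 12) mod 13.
0

Using Lucas' theorem:
Write n=42 and k=12 in base 13:
n in base 13: [3, 3]
k in base 13: [0, 12]
C(42,12) mod 13 = ∏ C(n_i, k_i) mod 13
Digit binomials (mod 13): C(3,0) = 1; C(3,12) = 0 (k_i > n_i)
Product: 1 × 0 = 0 ≡ 0 (mod 13)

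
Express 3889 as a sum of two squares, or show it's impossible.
17² + 60² (a=17, b=60)

Factorization: 3889 = 3889
By Fermat: n is sum of two squares iff every prime p ≡ 3 (mod 4) appears to even power.
All primes ≡ 3 (mod 4) appear to even power.
Search a = 0, 1, 2, … for 3889 - a² a perfect square: first hit at a = 17: 3889 - 289 = 3600 = 60².
3889 = 17² + 60² = 289 + 3600 ✓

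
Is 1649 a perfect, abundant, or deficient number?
deficient

Proper divisors of 1649: sum = 1 + 17 + 97 = 115
Since 115 < 1649, 1649 is deficient.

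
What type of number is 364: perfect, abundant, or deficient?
abundant

Proper divisors of 364: sum = 1 + 2 + 4 + 7 + 13 + 14 + 26 + 28 + 52 + 91 + 182 = 420
Since 420 > 364, 364 is abundant.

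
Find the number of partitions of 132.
6620830889

p(n) counts ways to write n as a sum of positive integers (order ignored).
Euler's pentagonal recurrence: p(k) = p(k-1) + p(k-2) - p(k-5) - p(k-7) + p(k-12) + p(k-15) - ... (offsets j(3j∓1)/2, signs ++--, p(0)=1, p(<0)=0).
DP table for k = 0..131: p(0)=1, p(1)=1, p(2)=2, p(3)=3, p(4)=5, p(5)=7, p(6)=11, p(7)=15, p(8)=22, p(9)=30, p(10)=42, p(11)=56, p(12)=77, p(13)=101, p(14)=135, p(15)=176, p(16)=231, p(17)=297, p(18)=385, p(19)=490, p(20)=627, p(21)=792, p(22)=1002, p(23)=1255, p(24)=1575, p(25)=1958, p(26)=2436, p(27)=3010, p(28)=3718, p(29)=4565, p(30)=5604, p(31)=6842, p(32)=8349, p(33)=10143, p(34)=12310, p(35)=14883, p(36)=17977, p(37)=21637, p(38)=26015, p(39)=31185, p(40)=37338, p(41)=44583, p(42)=53174, p(43)=63261, p(44)=75175, p(45)=89134, p(46)=105558, p(47)=124754, p(48)=147273, p(49)=173525, p(50)=204226, p(51)=239943, p(52)=281589, p(53)=329931, p(54)=386155, p(55)=451276, p(56)=526823, p(57)=614154, p(58)=715220, p(59)=831820, p(60)=966467, p(61)=1121505, p(62)=1300156, p(63)=1505499, p(64)=1741630, p(65)=2012558, p(66)=2323520, p(67)=2679689, p(68)=3087735, p(69)=3554345, p(70)=4087968, p(71)=4697205, p(72)=5392783, p(73)=6185689, p(74)=7089500, p(75)=8118264, p(76)=9289091, p(77)=10619863, p(78)=12132164, p(79)=13848650, p(80)=15796476, p(81)=18004327, p(82)=20506255, p(83)=23338469, p(84)=26543660, p(85)=30167357, p(86)=34262962, p(87)=38887673, p(88)=44108109, p(89)=49995925, p(90)=56634173, p(91)=64112359, p(92)=72533807, p(93)=82010177, p(94)=92669720, p(95)=104651419, p(96)=118114304, p(97)=133230930, p(98)=150198136, p(99)=169229875, p(100)=190569292, p(101)=214481126, p(102)=241265379, p(103)=271248950, p(104)=304801365, p(105)=342325709, p(106)=384276336, p(107)=431149389, p(108)=483502844, p(109)=541946240, p(110)=607163746, p(111)=679903203, p(112)=761002156, p(113)=851376628, p(114)=952050665, p(115)=1064144451, p(116)=1188908248, p(117)=1327710076, p(118)=1482074143, p(119)=1653668665, p(120)=1844349560, p(121)=2056148051, p(122)=2291320912, p(123)=2552338241, p(124)=2841940500, p(125)=3163127352, p(126)=3519222692, p(127)=3913864295, p(128)=4351078600, p(129)=4835271870, p(130)=5371315400, p(131)=5964539504.
Final step: p(132) = p(131) + p(130) - p(127) - p(125) + p(120) + p(117) - p(110) - p(106) + p(97) + p(92) - p(81) - p(75) + p(62) + p(55) - p(40) - p(32) + p(15) + p(6)
= 5964539504 + 5371315400 - 3913864295 - 3163127352 + 1844349560 + 1327710076 - 607163746 - 384276336 + 133230930 + 72533807 - 18004327 - 8118264 + 1300156 + 451276 - 37338 - 8349 + 176 + 11
= 6620830889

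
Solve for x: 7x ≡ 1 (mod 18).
13

gcd(7, 18) = 1, so the inverse exists.
Extended Euclidean algorithm on (18, 7):
18 = 2 × 7 + 4  ⟹  4 = (1)·18 + (-2)·7
7 = 1 × 4 + 3  ⟹  3 = (-1)·18 + (3)·7
4 = 1 × 3 + 1  ⟹  1 = (2)·18 + (-5)·7
So (-5)·7 ≡ 1 (mod 18), i.e. 7^(-1) ≡ -5 ≡ 13 (mod 18).
Check: 7 × 13 = 91 ≡ 1 (mod 18)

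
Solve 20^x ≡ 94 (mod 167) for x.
80

Baby-step giant-step with step n = ⌈√167⌉ = 13.
Baby steps 20^j mod 167 (j:value) for j=0..12: 0:1, 1:20, 2:66, 3:151, 4:14, 5:113, 6:89, 7:110, 8:29, 9:79, 10:77, 11:37, 12:72.
Giant-step multiplier: 20^(-13) ≡ 20^(166-13) = 20^153 ≡ 53 (mod 167).
Giant steps γ_i = 94·53^i mod 167: γ_0=94, γ_1=139, γ_2=19, γ_3=5, γ_4=98, γ_5=17, γ_6=66 (in table at j=2).
x = i·n + j = 6·13 + 2 = 80.
Check: 20^80 ≡ 94 (mod 167).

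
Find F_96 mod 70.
42

Matrix identity: Q^n = [[F_(n+1), F_n], [F_n, F_(n-1)]] with Q = [[1,1],[1,0]].
n = 96 = 1100000₂. Square-and-multiply, entries mod 70:
Q^1 = [[1,1],[1,0]]
Q^3 = (Q^1)²·Q = [[3,2],[2,1]]
Q^6 = (Q^3)² = [[13,8],[8,5]]
Q^12 = (Q^6)² = [[23,4],[4,19]]
Q^24 = (Q^12)² = [[55,28],[28,27]]
Q^48 = (Q^24)² = [[29,56],[56,43]]
Q^96 = (Q^48)² = [[57,42],[42,15]]
F_96 mod 70 = Q^96[0][1] = 42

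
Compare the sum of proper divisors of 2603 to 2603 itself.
deficient

Proper divisors of 2603: sum = 1 + 19 + 137 = 157
Since 157 < 2603, 2603 is deficient.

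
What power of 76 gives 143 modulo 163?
62

Baby-step giant-step with step n = ⌈√163⌉ = 13.
Baby steps 76^j mod 163 (j:value) for j=0..12: 0:1, 1:76, 2:71, 3:17, 4:151, 5:66, 6:126, 7:122, 8:144, 9:23, 10:118, 11:3, 12:65.
Giant-step multiplier: 76^(-13) ≡ 76^(162-13) = 76^149 ≡ 75 (mod 163).
Giant steps γ_i = 143·75^i mod 163: γ_0=143, γ_1=130, γ_2=133, γ_3=32, γ_4=118 (in table at j=10).
x = i·n + j = 4·13 + 10 = 62.
Check: 76^62 ≡ 143 (mod 163).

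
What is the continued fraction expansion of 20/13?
[1; 1, 1, 6]

Euclidean algorithm steps:
20 = 1 × 13 + 7
13 = 1 × 7 + 6
7 = 1 × 6 + 1
6 = 6 × 1 + 0
Continued fraction: [1; 1, 1, 6]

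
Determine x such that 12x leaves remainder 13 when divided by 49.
x ≡ 46 (mod 49)

gcd(12, 49) = 1, which divides 13, so solutions exist.
Find 12^(-1) mod 49 by the extended Euclidean algorithm:
49 = 4 × 12 + 1  ⟹  1 = (1)·49 + (-4)·12
So (-4)·12 ≡ 1 (mod 49), i.e. 12^(-1) ≡ -4 ≡ 45 (mod 49).
x ≡ 45 × 13 = 585 ≡ 46 (mod 49).
Check: 12 × 46 = 552 ≡ 13 (mod 49).
Unique solution: x ≡ 46 (mod 49)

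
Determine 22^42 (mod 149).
129

Repeated squaring. Binary of 42 = 101010.
22^1 ≡ 22 (mod 149); 22^2 ≡ 37 (mod 149); 22^4 ≡ 28 (mod 149); 22^8 ≡ 39 (mod 149); 22^16 ≡ 31 (mod 149); 22^32 ≡ 67 (mod 149)
22^42 = 22^2 × 22^8 × 22^32 ≡ 129 (mod 149)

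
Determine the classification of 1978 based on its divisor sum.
deficient

Proper divisors of 1978: sum = 1 + 2 + 23 + 43 + 46 + 86 + 989 = 1190
Since 1190 < 1978, 1978 is deficient.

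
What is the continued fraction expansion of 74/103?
[0; 1, 2, 1, 1, 4, 3]

Euclidean algorithm steps:
74 = 0 × 103 + 74
103 = 1 × 74 + 29
74 = 2 × 29 + 16
29 = 1 × 16 + 13
16 = 1 × 13 + 3
13 = 4 × 3 + 1
3 = 3 × 1 + 0
Continued fraction: [0; 1, 2, 1, 1, 4, 3]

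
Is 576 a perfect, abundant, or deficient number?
abundant

Proper divisors of 576: sum = 1 + 2 + 3 + 4 + 6 + 8 + 9 + 12 + ... + 96 + 144 + 192 + 288 (20 divisors) = 1075
Since 1075 > 576, 576 is abundant.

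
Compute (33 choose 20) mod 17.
16

Using Lucas' theorem:
Write n=33 and k=20 in base 17:
n in base 17: [1, 16]
k in base 17: [1, 3]
C(33,20) mod 17 = ∏ C(n_i, k_i) mod 17
Digit binomials (mod 17): C(1,1) = 1; C(16,3) = 560 ≡ 16
Product: 1 × 16 = 16 ≡ 16 (mod 17)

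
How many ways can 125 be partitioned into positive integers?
3163127352

p(n) counts ways to write n as a sum of positive integers (order ignored).
Euler's pentagonal recurrence: p(k) = p(k-1) + p(k-2) - p(k-5) - p(k-7) + p(k-12) + p(k-15) - ... (offsets j(3j∓1)/2, signs ++--, p(0)=1, p(<0)=0).
DP table for k = 0..124: p(0)=1, p(1)=1, p(2)=2, p(3)=3, p(4)=5, p(5)=7, p(6)=11, p(7)=15, p(8)=22, p(9)=30, p(10)=42, p(11)=56, p(12)=77, p(13)=101, p(14)=135, p(15)=176, p(16)=231, p(17)=297, p(18)=385, p(19)=490, p(20)=627, p(21)=792, p(22)=1002, p(23)=1255, p(24)=1575, p(25)=1958, p(26)=2436, p(27)=3010, p(28)=3718, p(29)=4565, p(30)=5604, p(31)=6842, p(32)=8349, p(33)=10143, p(34)=12310, p(35)=14883, p(36)=17977, p(37)=21637, p(38)=26015, p(39)=31185, p(40)=37338, p(41)=44583, p(42)=53174, p(43)=63261, p(44)=75175, p(45)=89134, p(46)=105558, p(47)=124754, p(48)=147273, p(49)=173525, p(50)=204226, p(51)=239943, p(52)=281589, p(53)=329931, p(54)=386155, p(55)=451276, p(56)=526823, p(57)=614154, p(58)=715220, p(59)=831820, p(60)=966467, p(61)=1121505, p(62)=1300156, p(63)=1505499, p(64)=1741630, p(65)=2012558, p(66)=2323520, p(67)=2679689, p(68)=3087735, p(69)=3554345, p(70)=4087968, p(71)=4697205, p(72)=5392783, p(73)=6185689, p(74)=7089500, p(75)=8118264, p(76)=9289091, p(77)=10619863, p(78)=12132164, p(79)=13848650, p(80)=15796476, p(81)=18004327, p(82)=20506255, p(83)=23338469, p(84)=26543660, p(85)=30167357, p(86)=34262962, p(87)=38887673, p(88)=44108109, p(89)=49995925, p(90)=56634173, p(91)=64112359, p(92)=72533807, p(93)=82010177, p(94)=92669720, p(95)=104651419, p(96)=118114304, p(97)=133230930, p(98)=150198136, p(99)=169229875, p(100)=190569292, p(101)=214481126, p(102)=241265379, p(103)=271248950, p(104)=304801365, p(105)=342325709, p(106)=384276336, p(107)=431149389, p(108)=483502844, p(109)=541946240, p(110)=607163746, p(111)=679903203, p(112)=761002156, p(113)=851376628, p(114)=952050665, p(115)=1064144451, p(116)=1188908248, p(117)=1327710076, p(118)=1482074143, p(119)=1653668665, p(120)=1844349560, p(121)=2056148051, p(122)=2291320912, p(123)=2552338241, p(124)=2841940500.
Final step: p(125) = p(124) + p(123) - p(120) - p(118) + p(113) + p(110) - p(103) - p(99) + p(90) + p(85) - p(74) - p(68) + p(55) + p(48) - p(33) - p(25) + p(8)
= 2841940500 + 2552338241 - 1844349560 - 1482074143 + 851376628 + 607163746 - 271248950 - 169229875 + 56634173 + 30167357 - 7089500 - 3087735 + 451276 + 147273 - 10143 - 1958 + 22
= 3163127352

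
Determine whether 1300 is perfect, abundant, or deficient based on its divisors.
abundant

Proper divisors of 1300: sum = 1 + 2 + 4 + 5 + 10 + 13 + 20 + 25 + ... + 130 + 260 + 325 + 650 (17 divisors) = 1738
Since 1738 > 1300, 1300 is abundant.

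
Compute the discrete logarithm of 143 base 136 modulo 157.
114

Baby-step giant-step with step n = ⌈√157⌉ = 13.
Baby steps 136^j mod 157 (j:value) for j=0..12: 0:1, 1:136, 2:127, 3:2, 4:115, 5:97, 6:4, 7:73, 8:37, 9:8, 10:146, 11:74, 12:16.
Giant-step multiplier: 136^(-13) ≡ 136^(156-13) = 136^143 ≡ 107 (mod 157).
Giant steps γ_i = 143·107^i mod 157: γ_0=143, γ_1=72, γ_2=11, γ_3=78, γ_4=25, γ_5=6, γ_6=14, γ_7=85, γ_8=146 (in table at j=10).
x = i·n + j = 8·13 + 10 = 114.
Check: 136^114 ≡ 143 (mod 157).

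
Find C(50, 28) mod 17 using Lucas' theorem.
15

Using Lucas' theorem:
Write n=50 and k=28 in base 17:
n in base 17: [2, 16]
k in base 17: [1, 11]
C(50,28) mod 17 = ∏ C(n_i, k_i) mod 17
Digit binomials (mod 17): C(2,1) = 2; C(16,11) = 4368 ≡ 16
Product: 2 × 16 = 32 ≡ 15 (mod 17)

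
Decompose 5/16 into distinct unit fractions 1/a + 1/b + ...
1/4 + 1/16

Greedy algorithm:
5/16: ceiling(16/5) = 4, use 1/4
1/16: ceiling(16/1) = 16, use 1/16
Result: 5/16 = 1/4 + 1/16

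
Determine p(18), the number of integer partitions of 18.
385

p(n) counts ways to write n as a sum of positive integers (order ignored).
Euler's pentagonal recurrence: p(k) = p(k-1) + p(k-2) - p(k-5) - p(k-7) + p(k-12) + p(k-15) - ... (offsets j(3j∓1)/2, signs ++--, p(0)=1, p(<0)=0).
DP table for k = 0..17: p(0)=1, p(1)=1, p(2)=2, p(3)=3, p(4)=5, p(5)=7, p(6)=11, p(7)=15, p(8)=22, p(9)=30, p(10)=42, p(11)=56, p(12)=77, p(13)=101, p(14)=135, p(15)=176, p(16)=231, p(17)=297.
Final step: p(18) = p(17) + p(16) - p(13) - p(11) + p(6) + p(3)
= 297 + 231 - 101 - 56 + 11 + 3
= 385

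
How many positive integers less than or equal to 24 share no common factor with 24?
8

24 = 2^3 × 3
φ(n) = n × ∏(1 - 1/p) for each prime p dividing n
φ(24) = 24 × (1 - 1/2) × (1 - 1/3) = 8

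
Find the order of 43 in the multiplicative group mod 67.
22

67 is prime, so ord(43) divides φ(67) = 66.
Divisors of 66: 1, 2, 3, 6, 11, 22, 33, 66.
Repeated squaring: 43^1 ≡ 43, 43^2 ≡ 40, 43^4 ≡ 59, 43^8 ≡ 64, 43^16 ≡ 9, 43^32 ≡ 14, 43^64 ≡ 62 (mod 67).
Test 43^d mod 67 for each divisor d in increasing order:
43^1 ≡ 43
43^2 ≡ 40
43^3 = 43^2·43^1 ≡ 45
43^6 = 43^4·43^2 ≡ 15
43^11 = 43^8·43^2·43^1 ≡ 66
43^22 = 43^16·43^4·43^2 ≡ 1  ← first divisor giving 1
The order is 22.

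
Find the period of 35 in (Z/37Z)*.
36

37 is prime, so ord(35) divides φ(37) = 36.
Divisors of 36: 1, 2, 3, 4, 6, 9, 12, 18, 36.
Repeated squaring: 35^1 ≡ 35, 35^2 ≡ 4, 35^4 ≡ 16, 35^8 ≡ 34, 35^16 ≡ 9, 35^32 ≡ 7 (mod 37).
Test 35^d mod 37 for each divisor d in increasing order:
35^1 ≡ 35
35^2 ≡ 4
35^3 = 35^2·35^1 ≡ 29
35^4 ≡ 16
35^6 = 35^4·35^2 ≡ 27
35^9 = 35^8·35^1 ≡ 6
35^12 = 35^8·35^4 ≡ 26
35^18 = 35^16·35^2 ≡ 36
35^36 = 35^32·35^4 ≡ 1  ← first divisor giving 1
The order is 36.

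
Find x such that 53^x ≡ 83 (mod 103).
74

Baby-step giant-step with step n = ⌈√103⌉ = 11.
Baby steps 53^j mod 103 (j:value) for j=0..10: 0:1, 1:53, 2:28, 3:42, 4:63, 5:43, 6:13, 7:71, 8:55, 9:31, 10:98.
Giant-step multiplier: 53^(-11) ≡ 53^(102-11) = 53^91 ≡ 96 (mod 103).
Giant steps γ_i = 83·96^i mod 103: γ_0=83, γ_1=37, γ_2=50, γ_3=62, γ_4=81, γ_5=51, γ_6=55 (in table at j=8).
x = i·n + j = 6·11 + 8 = 74.
Check: 53^74 ≡ 83 (mod 103).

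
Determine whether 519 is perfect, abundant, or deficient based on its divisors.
deficient

Proper divisors of 519: sum = 1 + 3 + 173 = 177
Since 177 < 519, 519 is deficient.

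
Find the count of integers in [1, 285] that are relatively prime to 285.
144

285 = 3 × 5 × 19
φ(n) = n × ∏(1 - 1/p) for each prime p dividing n
φ(285) = 285 × (1 - 1/3) × (1 - 1/5) × (1 - 1/19) = 144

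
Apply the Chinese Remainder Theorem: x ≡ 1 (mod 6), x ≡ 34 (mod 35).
139

Using Chinese Remainder Theorem:
M = 6 × 35 = 210
M1 = 35, M2 = 6
y1 = 35^(-1) mod 6 = 5
y2 = 6^(-1) mod 35 = 6
x = (1×35×5 + 34×6×6) mod 210 = 139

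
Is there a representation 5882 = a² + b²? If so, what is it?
29² + 71² (a=29, b=71)

Factorization: 5882 = 2 × 17 × 173
By Fermat: n is sum of two squares iff every prime p ≡ 3 (mod 4) appears to even power.
All primes ≡ 3 (mod 4) appear to even power.
Search a = 0, 1, 2, … for 5882 - a² a perfect square: first hit at a = 29: 5882 - 841 = 5041 = 71².
5882 = 29² + 71² = 841 + 5041 ✓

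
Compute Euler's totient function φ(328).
160

328 = 2^3 × 41
φ(n) = n × ∏(1 - 1/p) for each prime p dividing n
φ(328) = 328 × (1 - 1/2) × (1 - 1/41) = 160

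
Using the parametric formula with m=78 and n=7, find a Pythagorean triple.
(6035, 1092, 6133)

Euclid's formula: a = m² - n², b = 2mn, c = m² + n²
m = 78, n = 7
a = 78² - 7² = 6084 - 49 = 6035
b = 2 × 78 × 7 = 1092
c = 78² + 7² = 6084 + 49 = 6133
Verification: 6035² + 1092² = 36421225 + 1192464 = 37613689 = 6133² ✓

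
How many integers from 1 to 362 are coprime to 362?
180

362 = 2 × 181
φ(n) = n × ∏(1 - 1/p) for each prime p dividing n
φ(362) = 362 × (1 - 1/2) × (1 - 1/181) = 180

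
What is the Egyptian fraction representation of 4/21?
1/6 + 1/42

Greedy algorithm:
4/21: ceiling(21/4) = 6, use 1/6
1/42: ceiling(42/1) = 42, use 1/42
Result: 4/21 = 1/6 + 1/42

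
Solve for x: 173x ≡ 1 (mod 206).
181

gcd(173, 206) = 1, so the inverse exists.
Extended Euclidean algorithm on (206, 173):
206 = 1 × 173 + 33  ⟹  33 = (1)·206 + (-1)·173
173 = 5 × 33 + 8  ⟹  8 = (-5)·206 + (6)·173
33 = 4 × 8 + 1  ⟹  1 = (21)·206 + (-25)·173
So (-25)·173 ≡ 1 (mod 206), i.e. 173^(-1) ≡ -25 ≡ 181 (mod 206).
Check: 173 × 181 = 31313 ≡ 1 (mod 206)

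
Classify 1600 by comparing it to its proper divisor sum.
abundant

Proper divisors of 1600: sum = 1 + 2 + 4 + 5 + 8 + 10 + 16 + 20 + ... + 200 + 320 + 400 + 800 (20 divisors) = 2337
Since 2337 > 1600, 1600 is abundant.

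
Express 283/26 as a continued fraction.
[10; 1, 7, 1, 2]

Euclidean algorithm steps:
283 = 10 × 26 + 23
26 = 1 × 23 + 3
23 = 7 × 3 + 2
3 = 1 × 2 + 1
2 = 2 × 1 + 0
Continued fraction: [10; 1, 7, 1, 2]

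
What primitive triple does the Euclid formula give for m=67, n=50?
(1989, 6700, 6989)

Euclid's formula: a = m² - n², b = 2mn, c = m² + n²
m = 67, n = 50
a = 67² - 50² = 4489 - 2500 = 1989
b = 2 × 67 × 50 = 6700
c = 67² + 50² = 4489 + 2500 = 6989
Verification: 1989² + 6700² = 3956121 + 44890000 = 48846121 = 6989² ✓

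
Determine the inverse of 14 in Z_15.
14

gcd(14, 15) = 1, so the inverse exists.
Extended Euclidean algorithm on (15, 14):
15 = 1 × 14 + 1  ⟹  1 = (1)·15 + (-1)·14
So (-1)·14 ≡ 1 (mod 15), i.e. 14^(-1) ≡ -1 ≡ 14 (mod 15).
Check: 14 × 14 = 196 ≡ 1 (mod 15)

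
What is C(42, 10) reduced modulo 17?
0

Using Lucas' theorem:
Write n=42 and k=10 in base 17:
n in base 17: [2, 8]
k in base 17: [0, 10]
C(42,10) mod 17 = ∏ C(n_i, k_i) mod 17
Digit binomials (mod 17): C(2,0) = 1; C(8,10) = 0 (k_i > n_i)
Product: 1 × 0 = 0 ≡ 0 (mod 17)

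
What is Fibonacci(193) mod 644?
1

Matrix identity: Q^n = [[F_(n+1), F_n], [F_n, F_(n-1)]] with Q = [[1,1],[1,0]].
n = 193 = 11000001₂. Square-and-multiply, entries mod 644:
Q^1 = [[1,1],[1,0]]
Q^3 = (Q^1)²·Q = [[3,2],[2,1]]
Q^6 = (Q^3)² = [[13,8],[8,5]]
Q^12 = (Q^6)² = [[233,144],[144,89]]
Q^24 = (Q^12)² = [[321,0],[0,321]]
Q^48 = (Q^24)² = [[1,0],[0,1]]
Q^96 = (Q^48)² = [[1,0],[0,1]]
Q^193 = (Q^96)²·Q = [[1,1],[1,0]]
F_193 mod 644 = Q^193[0][1] = 1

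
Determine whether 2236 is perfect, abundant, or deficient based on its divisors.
deficient

Proper divisors of 2236: sum = 1 + 2 + 4 + 13 + 26 + 43 + 52 + 86 + 172 + 559 + 1118 = 2076
Since 2076 < 2236, 2236 is deficient.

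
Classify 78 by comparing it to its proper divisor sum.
abundant

Proper divisors of 78: sum = 1 + 2 + 3 + 6 + 13 + 26 + 39 = 90
Since 90 > 78, 78 is abundant.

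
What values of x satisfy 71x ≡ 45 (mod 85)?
x ≡ 15 (mod 85)

gcd(71, 85) = 1, which divides 45, so solutions exist.
Find 71^(-1) mod 85 by the extended Euclidean algorithm:
85 = 1 × 71 + 14  ⟹  14 = (1)·85 + (-1)·71
71 = 5 × 14 + 1  ⟹  1 = (-5)·85 + (6)·71
So (6)·71 ≡ 1 (mod 85), i.e. 71^(-1) ≡ 6 (mod 85).
x ≡ 6 × 45 = 270 ≡ 15 (mod 85).
Check: 71 × 15 = 1065 ≡ 45 (mod 85).
Unique solution: x ≡ 15 (mod 85)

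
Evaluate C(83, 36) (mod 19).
0

Using Lucas' theorem:
Write n=83 and k=36 in base 19:
n in base 19: [4, 7]
k in base 19: [1, 17]
C(83,36) mod 19 = ∏ C(n_i, k_i) mod 19
Digit binomials (mod 19): C(4,1) = 4; C(7,17) = 0 (k_i > n_i)
Product: 4 × 0 = 0 ≡ 0 (mod 19)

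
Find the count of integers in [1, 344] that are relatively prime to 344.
168

344 = 2^3 × 43
φ(n) = n × ∏(1 - 1/p) for each prime p dividing n
φ(344) = 344 × (1 - 1/2) × (1 - 1/43) = 168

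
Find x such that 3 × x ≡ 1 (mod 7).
5

gcd(3, 7) = 1, so the inverse exists.
Extended Euclidean algorithm on (7, 3):
7 = 2 × 3 + 1  ⟹  1 = (1)·7 + (-2)·3
So (-2)·3 ≡ 1 (mod 7), i.e. 3^(-1) ≡ -2 ≡ 5 (mod 7).
Check: 3 × 5 = 15 ≡ 1 (mod 7)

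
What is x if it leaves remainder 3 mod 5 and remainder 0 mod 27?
108

Using Chinese Remainder Theorem:
M = 5 × 27 = 135
M1 = 27, M2 = 5
y1 = 27^(-1) mod 5 = 3
y2 = 5^(-1) mod 27 = 11
x = (3×27×3 + 0×5×11) mod 135 = 108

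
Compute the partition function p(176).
476715857290

p(n) counts ways to write n as a sum of positive integers (order ignored).
Euler's pentagonal recurrence: p(k) = p(k-1) + p(k-2) - p(k-5) - p(k-7) + p(k-12) + p(k-15) - ... (offsets j(3j∓1)/2, signs ++--, p(0)=1, p(<0)=0).
DP table for k = 0..175: p(0)=1, p(1)=1, p(2)=2, p(3)=3, p(4)=5, p(5)=7, p(6)=11, p(7)=15, p(8)=22, p(9)=30, p(10)=42, p(11)=56, p(12)=77, p(13)=101, p(14)=135, p(15)=176, p(16)=231, p(17)=297, p(18)=385, p(19)=490, p(20)=627, p(21)=792, p(22)=1002, p(23)=1255, p(24)=1575, p(25)=1958, p(26)=2436, p(27)=3010, p(28)=3718, p(29)=4565, p(30)=5604, p(31)=6842, p(32)=8349, p(33)=10143, p(34)=12310, p(35)=14883, p(36)=17977, p(37)=21637, p(38)=26015, p(39)=31185, p(40)=37338, p(41)=44583, p(42)=53174, p(43)=63261, p(44)=75175, p(45)=89134, p(46)=105558, p(47)=124754, p(48)=147273, p(49)=173525, p(50)=204226, p(51)=239943, p(52)=281589, p(53)=329931, p(54)=386155, p(55)=451276, p(56)=526823, p(57)=614154, p(58)=715220, p(59)=831820, p(60)=966467, p(61)=1121505, p(62)=1300156, p(63)=1505499, p(64)=1741630, p(65)=2012558, p(66)=2323520, p(67)=2679689, p(68)=3087735, p(69)=3554345, p(70)=4087968, p(71)=4697205, p(72)=5392783, p(73)=6185689, p(74)=7089500, p(75)=8118264, p(76)=9289091, p(77)=10619863, p(78)=12132164, p(79)=13848650, p(80)=15796476, p(81)=18004327, p(82)=20506255, p(83)=23338469, p(84)=26543660, p(85)=30167357, p(86)=34262962, p(87)=38887673, p(88)=44108109, p(89)=49995925, p(90)=56634173, p(91)=64112359, p(92)=72533807, p(93)=82010177, p(94)=92669720, p(95)=104651419, p(96)=118114304, p(97)=133230930, p(98)=150198136, p(99)=169229875, p(100)=190569292, p(101)=214481126, p(102)=241265379, p(103)=271248950, p(104)=304801365, p(105)=342325709, p(106)=384276336, p(107)=431149389, p(108)=483502844, p(109)=541946240, p(110)=607163746, p(111)=679903203, p(112)=761002156, p(113)=851376628, p(114)=952050665, p(115)=1064144451, p(116)=1188908248, p(117)=1327710076, p(118)=1482074143, p(119)=1653668665, p(120)=1844349560, p(121)=2056148051, p(122)=2291320912, p(123)=2552338241, p(124)=2841940500, p(125)=3163127352, p(126)=3519222692, p(127)=3913864295, p(128)=4351078600, p(129)=4835271870, p(130)=5371315400, p(131)=5964539504, p(132)=6620830889, p(133)=7346629512, p(134)=8149040695, p(135)=9035836076, p(136)=10015581680, p(137)=11097645016, p(138)=12292341831, p(139)=13610949895, p(140)=15065878135, p(141)=16670689208, p(142)=18440293320, p(143)=20390982757, p(144)=22540654445, p(145)=24908858009, p(146)=27517052599, p(147)=30388671978, p(148)=33549419497, p(149)=37027355200, p(150)=40853235313, p(151)=45060624582, p(152)=49686288421, p(153)=54770336324, p(154)=60356673280, p(155)=66493182097, p(156)=73232243759, p(157)=80630964769, p(158)=88751778802, p(159)=97662728555, p(160)=107438159466, p(161)=118159068427, p(162)=129913904637, p(163)=142798995930, p(164)=156919475295, p(165)=172389800255, p(166)=189334822579, p(167)=207890420102, p(168)=228204732751, p(169)=250438925115, p(170)=274768617130, p(171)=301384802048, p(172)=330495499613, p(173)=362326859895, p(174)=397125074750, p(175)=435157697830.
Final step: p(176) = p(175) + p(174) - p(171) - p(169) + p(164) + p(161) - p(154) - p(150) + p(141) + p(136) - p(125) - p(119) + p(106) + p(99) - p(84) - p(76) + p(59) + p(50) - p(31) - p(21) + p(0)
= 435157697830 + 397125074750 - 301384802048 - 250438925115 + 156919475295 + 118159068427 - 60356673280 - 40853235313 + 16670689208 + 10015581680 - 3163127352 - 1653668665 + 384276336 + 169229875 - 26543660 - 9289091 + 831820 + 204226 - 6842 - 792 + 1
= 476715857290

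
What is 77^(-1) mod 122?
103

gcd(77, 122) = 1, so the inverse exists.
Extended Euclidean algorithm on (122, 77):
122 = 1 × 77 + 45  ⟹  45 = (1)·122 + (-1)·77
77 = 1 × 45 + 32  ⟹  32 = (-1)·122 + (2)·77
45 = 1 × 32 + 13  ⟹  13 = (2)·122 + (-3)·77
32 = 2 × 13 + 6  ⟹  6 = (-5)·122 + (8)·77
13 = 2 × 6 + 1  ⟹  1 = (12)·122 + (-19)·77
So (-19)·77 ≡ 1 (mod 122), i.e. 77^(-1) ≡ -19 ≡ 103 (mod 122).
Check: 77 × 103 = 7931 ≡ 1 (mod 122)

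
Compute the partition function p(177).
522115831195

p(n) counts ways to write n as a sum of positive integers (order ignored).
Euler's pentagonal recurrence: p(k) = p(k-1) + p(k-2) - p(k-5) - p(k-7) + p(k-12) + p(k-15) - ... (offsets j(3j∓1)/2, signs ++--, p(0)=1, p(<0)=0).
DP table for k = 0..176: p(0)=1, p(1)=1, p(2)=2, p(3)=3, p(4)=5, p(5)=7, p(6)=11, p(7)=15, p(8)=22, p(9)=30, p(10)=42, p(11)=56, p(12)=77, p(13)=101, p(14)=135, p(15)=176, p(16)=231, p(17)=297, p(18)=385, p(19)=490, p(20)=627, p(21)=792, p(22)=1002, p(23)=1255, p(24)=1575, p(25)=1958, p(26)=2436, p(27)=3010, p(28)=3718, p(29)=4565, p(30)=5604, p(31)=6842, p(32)=8349, p(33)=10143, p(34)=12310, p(35)=14883, p(36)=17977, p(37)=21637, p(38)=26015, p(39)=31185, p(40)=37338, p(41)=44583, p(42)=53174, p(43)=63261, p(44)=75175, p(45)=89134, p(46)=105558, p(47)=124754, p(48)=147273, p(49)=173525, p(50)=204226, p(51)=239943, p(52)=281589, p(53)=329931, p(54)=386155, p(55)=451276, p(56)=526823, p(57)=614154, p(58)=715220, p(59)=831820, p(60)=966467, p(61)=1121505, p(62)=1300156, p(63)=1505499, p(64)=1741630, p(65)=2012558, p(66)=2323520, p(67)=2679689, p(68)=3087735, p(69)=3554345, p(70)=4087968, p(71)=4697205, p(72)=5392783, p(73)=6185689, p(74)=7089500, p(75)=8118264, p(76)=9289091, p(77)=10619863, p(78)=12132164, p(79)=13848650, p(80)=15796476, p(81)=18004327, p(82)=20506255, p(83)=23338469, p(84)=26543660, p(85)=30167357, p(86)=34262962, p(87)=38887673, p(88)=44108109, p(89)=49995925, p(90)=56634173, p(91)=64112359, p(92)=72533807, p(93)=82010177, p(94)=92669720, p(95)=104651419, p(96)=118114304, p(97)=133230930, p(98)=150198136, p(99)=169229875, p(100)=190569292, p(101)=214481126, p(102)=241265379, p(103)=271248950, p(104)=304801365, p(105)=342325709, p(106)=384276336, p(107)=431149389, p(108)=483502844, p(109)=541946240, p(110)=607163746, p(111)=679903203, p(112)=761002156, p(113)=851376628, p(114)=952050665, p(115)=1064144451, p(116)=1188908248, p(117)=1327710076, p(118)=1482074143, p(119)=1653668665, p(120)=1844349560, p(121)=2056148051, p(122)=2291320912, p(123)=2552338241, p(124)=2841940500, p(125)=3163127352, p(126)=3519222692, p(127)=3913864295, p(128)=4351078600, p(129)=4835271870, p(130)=5371315400, p(131)=5964539504, p(132)=6620830889, p(133)=7346629512, p(134)=8149040695, p(135)=9035836076, p(136)=10015581680, p(137)=11097645016, p(138)=12292341831, p(139)=13610949895, p(140)=15065878135, p(141)=16670689208, p(142)=18440293320, p(143)=20390982757, p(144)=22540654445, p(145)=24908858009, p(146)=27517052599, p(147)=30388671978, p(148)=33549419497, p(149)=37027355200, p(150)=40853235313, p(151)=45060624582, p(152)=49686288421, p(153)=54770336324, p(154)=60356673280, p(155)=66493182097, p(156)=73232243759, p(157)=80630964769, p(158)=88751778802, p(159)=97662728555, p(160)=107438159466, p(161)=118159068427, p(162)=129913904637, p(163)=142798995930, p(164)=156919475295, p(165)=172389800255, p(166)=189334822579, p(167)=207890420102, p(168)=228204732751, p(169)=250438925115, p(170)=274768617130, p(171)=301384802048, p(172)=330495499613, p(173)=362326859895, p(174)=397125074750, p(175)=435157697830, p(176)=476715857290.
Final step: p(177) = p(176) + p(175) - p(172) - p(170) + p(165) + p(162) - p(155) - p(151) + p(142) + p(137) - p(126) - p(120) + p(107) + p(100) - p(85) - p(77) + p(60) + p(51) - p(32) - p(22) + p(1)
= 476715857290 + 435157697830 - 330495499613 - 274768617130 + 172389800255 + 129913904637 - 66493182097 - 45060624582 + 18440293320 + 11097645016 - 3519222692 - 1844349560 + 431149389 + 190569292 - 30167357 - 10619863 + 966467 + 239943 - 8349 - 1002 + 1
= 522115831195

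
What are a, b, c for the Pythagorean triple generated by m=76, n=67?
(1287, 10184, 10265)

Euclid's formula: a = m² - n², b = 2mn, c = m² + n²
m = 76, n = 67
a = 76² - 67² = 5776 - 4489 = 1287
b = 2 × 76 × 67 = 10184
c = 76² + 67² = 5776 + 4489 = 10265
Verification: 1287² + 10184² = 1656369 + 103713856 = 105370225 = 10265² ✓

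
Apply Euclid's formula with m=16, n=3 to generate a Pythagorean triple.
(247, 96, 265)

Euclid's formula: a = m² - n², b = 2mn, c = m² + n²
m = 16, n = 3
a = 16² - 3² = 256 - 9 = 247
b = 2 × 16 × 3 = 96
c = 16² + 3² = 256 + 9 = 265
Verification: 247² + 96² = 61009 + 9216 = 70225 = 265² ✓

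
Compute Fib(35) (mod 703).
590

Matrix identity: Q^n = [[F_(n+1), F_n], [F_n, F_(n-1)]] with Q = [[1,1],[1,0]].
n = 35 = 100011₂. Square-and-multiply, entries mod 703:
Q^1 = [[1,1],[1,0]]
Q^2 = (Q^1)² = [[2,1],[1,1]]
Q^4 = (Q^2)² = [[5,3],[3,2]]
Q^8 = (Q^4)² = [[34,21],[21,13]]
Q^17 = (Q^8)²·Q = [[475,191],[191,284]]
Q^35 = (Q^17)²·Q = [[38,590],[590,151]]
F_35 mod 703 = Q^35[0][1] = 590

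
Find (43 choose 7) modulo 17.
2

Using Lucas' theorem:
Write n=43 and k=7 in base 17:
n in base 17: [2, 9]
k in base 17: [0, 7]
C(43,7) mod 17 = ∏ C(n_i, k_i) mod 17
Digit binomials (mod 17): C(2,0) = 1; C(9,7) = 36 ≡ 2
Product: 1 × 2 = 2 ≡ 2 (mod 17)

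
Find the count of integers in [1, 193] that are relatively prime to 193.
192

193 = 193
φ(n) = n × ∏(1 - 1/p) for each prime p dividing n
φ(193) = 193 × (1 - 1/193) = 192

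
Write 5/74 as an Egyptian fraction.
1/15 + 1/1110

Greedy algorithm:
5/74: ceiling(74/5) = 15, use 1/15
1/1110: ceiling(1110/1) = 1110, use 1/1110
Result: 5/74 = 1/15 + 1/1110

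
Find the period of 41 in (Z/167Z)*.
166

167 is prime, so ord(41) divides φ(167) = 166.
Divisors of 166: 1, 2, 83, 166.
Repeated squaring: 41^1 ≡ 41, 41^2 ≡ 11, 41^4 ≡ 121, 41^8 ≡ 112, 41^16 ≡ 19, 41^32 ≡ 27, 41^64 ≡ 61, 41^128 ≡ 47 (mod 167).
Test 41^d mod 167 for each divisor d in increasing order:
41^1 ≡ 41
41^2 ≡ 11
41^83 = 41^64·41^16·41^2·41^1 ≡ 166
41^166 = 41^128·41^32·41^4·41^2 ≡ 1  ← first divisor giving 1
The order is 166.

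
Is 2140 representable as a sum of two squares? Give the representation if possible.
Not possible

Factorization: 2140 = 2^2 × 5 × 107
By Fermat: n is sum of two squares iff every prime p ≡ 3 (mod 4) appears to even power.
Prime(s) ≡ 3 (mod 4) with odd exponent: [(107, 1)]
Therefore 2140 cannot be expressed as a² + b².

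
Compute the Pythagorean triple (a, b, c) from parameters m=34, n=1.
(1155, 68, 1157)

Euclid's formula: a = m² - n², b = 2mn, c = m² + n²
m = 34, n = 1
a = 34² - 1² = 1156 - 1 = 1155
b = 2 × 34 × 1 = 68
c = 34² + 1² = 1156 + 1 = 1157
Verification: 1155² + 68² = 1334025 + 4624 = 1338649 = 1157² ✓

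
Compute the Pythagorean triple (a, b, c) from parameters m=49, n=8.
(2337, 784, 2465)

Euclid's formula: a = m² - n², b = 2mn, c = m² + n²
m = 49, n = 8
a = 49² - 8² = 2401 - 64 = 2337
b = 2 × 49 × 8 = 784
c = 49² + 8² = 2401 + 64 = 2465
Verification: 2337² + 784² = 5461569 + 614656 = 6076225 = 2465² ✓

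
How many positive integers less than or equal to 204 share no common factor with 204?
64

204 = 2^2 × 3 × 17
φ(n) = n × ∏(1 - 1/p) for each prime p dividing n
φ(204) = 204 × (1 - 1/2) × (1 - 1/3) × (1 - 1/17) = 64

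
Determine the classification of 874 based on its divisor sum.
deficient

Proper divisors of 874: sum = 1 + 2 + 19 + 23 + 38 + 46 + 437 = 566
Since 566 < 874, 874 is deficient.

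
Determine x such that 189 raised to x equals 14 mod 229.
124

Baby-step giant-step with step n = ⌈√229⌉ = 16.
Baby steps 189^j mod 229 (j:value) for j=0..15: 0:1, 1:189, 2:226, 3:120, 4:9, 5:98, 6:202, 7:164, 8:81, 9:195, 10:215, 11:102, 12:42, 13:152, 14:103, 15:2.
Giant-step multiplier: 189^(-16) ≡ 189^(228-16) = 189^212 ≡ 83 (mod 229).
Giant steps γ_i = 14·83^i mod 229: γ_0=14, γ_1=17, γ_2=37, γ_3=94, γ_4=16, γ_5=183, γ_6=75, γ_7=42 (in table at j=12).
x = i·n + j = 7·16 + 12 = 124.
Check: 189^124 ≡ 14 (mod 229).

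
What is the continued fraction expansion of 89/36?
[2; 2, 8, 2]

Euclidean algorithm steps:
89 = 2 × 36 + 17
36 = 2 × 17 + 2
17 = 8 × 2 + 1
2 = 2 × 1 + 0
Continued fraction: [2; 2, 8, 2]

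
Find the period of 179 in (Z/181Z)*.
180

181 is prime, so ord(179) divides φ(181) = 180.
Divisors of 180: 1, 2, 3, 4, 5, 6, 9, 10, 12, 15, 18, 20, 30, 36, 45, 60, 90, 180.
Repeated squaring: 179^1 ≡ 179, 179^2 ≡ 4, 179^4 ≡ 16, 179^8 ≡ 75, 179^16 ≡ 14, 179^32 ≡ 15, 179^64 ≡ 44, 179^128 ≡ 126 (mod 181).
Test 179^d mod 181 for each divisor d in increasing order:
179^1 ≡ 179
179^2 ≡ 4
179^3 = 179^2·179^1 ≡ 173
179^4 ≡ 16
179^5 = 179^4·179^1 ≡ 149
179^6 = 179^4·179^2 ≡ 64
179^9 = 179^8·179^1 ≡ 31
179^10 = 179^8·179^2 ≡ 119
179^12 = 179^8·179^4 ≡ 114
179^15 = 179^8·179^4·179^2·179^1 ≡ 174
179^18 = 179^16·179^2 ≡ 56
179^20 = 179^16·179^4 ≡ 43
179^30 = 179^16·179^8·179^4·179^2 ≡ 49
179^36 = 179^32·179^4 ≡ 59
179^45 = 179^32·179^8·179^4·179^1 ≡ 19
179^60 = 179^32·179^16·179^8·179^4 ≡ 48
179^90 = 179^64·179^16·179^8·179^2 ≡ 180
179^180 = 179^128·179^32·179^16·179^4 ≡ 1  ← first divisor giving 1
The order is 180.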